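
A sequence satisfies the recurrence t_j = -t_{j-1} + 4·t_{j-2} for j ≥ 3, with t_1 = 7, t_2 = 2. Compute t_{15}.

1136746

Step forward from the initial values:
t_3 = 26; t_4 = -18; t_5 = 122; …; t_{12} = -66834; t_{13} = 173882; t_{14} = -441218; t_{15} = 1136746.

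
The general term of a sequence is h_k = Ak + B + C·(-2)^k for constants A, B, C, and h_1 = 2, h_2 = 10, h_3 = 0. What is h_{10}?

1046

The three given values yield: A + B - 2C = 2; 2A + B + 4C = 10; 3A + B - 8C = 0.
Subtracting the first from the second: A + 6C = 8.
Subtracting the second from the third: A - 12C = -10.
Solving: C = 1, A = 2, then B = 2.
So h_k = 2·k + 2 + 1·(-2)^k; at k=10 this is 1046.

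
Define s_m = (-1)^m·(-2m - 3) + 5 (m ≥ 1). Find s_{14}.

-26

(-1)^14 = 1; -2m - 3 at m=14 is -31; so s_{14} = -26.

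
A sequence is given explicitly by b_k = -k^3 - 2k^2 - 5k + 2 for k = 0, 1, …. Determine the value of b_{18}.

-6568

b_{18} = -1·18^3 - 2·18^2 - 5·18 + 2 = -6568.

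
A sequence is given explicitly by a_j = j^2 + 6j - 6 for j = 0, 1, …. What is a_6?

a_6 = 1·6^2 + 6·6 - 6 = 66.

66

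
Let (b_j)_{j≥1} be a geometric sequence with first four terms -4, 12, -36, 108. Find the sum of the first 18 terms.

Common ratio r = -3.
b_j = (-4)·(-3)^(j-1).
S = (-4)·((-3)^18 - 1)/(-3 - 1) = (-4)·(387420489 - 1)/(-4) = 387420488.

387420488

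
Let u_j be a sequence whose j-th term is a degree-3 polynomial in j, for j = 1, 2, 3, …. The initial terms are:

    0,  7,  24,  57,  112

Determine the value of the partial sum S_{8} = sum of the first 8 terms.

1176

1st diffs: 7, 17, 33, 55.
2nd diffs: 10, 16, 22.
3rd diffs: 6, 6 (constant).
Newton forward-difference form: u_j = 7·C(j-1,1) + 10·C(j-1,2) + 6·C(j-1,3).
Continuing: 195, 312, 469.
Summing j = 1..8 (8 terms) gives 1176.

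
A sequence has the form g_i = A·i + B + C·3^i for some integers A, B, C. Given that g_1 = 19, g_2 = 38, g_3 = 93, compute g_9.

59067

Plug in i = 1, 2, 3: A + B + 3C = 19; 2A + B + 9C = 38; 3A + B + 27C = 93.
Subtracting the first from the second: A + 6C = 19.
Subtracting the second from the third: A + 18C = 55.
Solving: C = 3, A = 1, then B = 9.
So g_i = 1·i + 9 + 3·3^i; at i=9 this is 59067.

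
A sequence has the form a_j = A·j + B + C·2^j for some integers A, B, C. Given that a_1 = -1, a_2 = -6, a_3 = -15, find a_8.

-516

The three given values yield: A + B + 2C = -1; 2A + B + 4C = -6; 3A + B + 8C = -15.
Subtracting the first from the second: A + 2C = -5.
Subtracting the second from the third: A + 4C = -9.
Solving: C = -2, A = -1, then B = 4.
So a_j = -1·j + 4 + (-2)·2^j; at j=8 this is -516.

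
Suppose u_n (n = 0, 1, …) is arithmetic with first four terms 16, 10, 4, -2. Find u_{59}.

-338

Common difference d = -6.
u_n = 16 + (n - 0)·(-6).
u_{59} = 16 + 59·(-6) = -338.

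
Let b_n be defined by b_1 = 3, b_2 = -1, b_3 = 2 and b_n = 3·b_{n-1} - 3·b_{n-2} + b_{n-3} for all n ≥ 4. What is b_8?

Applying the relation repeatedly:
b_4 = 12; b_5 = 29; b_6 = 53; b_7 = 84; b_8 = 122.

122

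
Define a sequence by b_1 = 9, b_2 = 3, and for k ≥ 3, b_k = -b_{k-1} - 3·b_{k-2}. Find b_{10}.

-1167

Applying the relation repeatedly:
b_3 = -30, b_4 = 21, b_5 = 69, b_6 = -132, b_7 = -75, b_8 = 471, b_9 = -246, b_{10} = -1167.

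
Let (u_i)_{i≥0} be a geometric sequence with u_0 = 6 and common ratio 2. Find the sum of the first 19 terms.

u_i = 6·2^(i-0).
S = 6·(2^19 - 1)/(2 - 1) = 6·(524288 - 1)/(1) = 3145722.

3145722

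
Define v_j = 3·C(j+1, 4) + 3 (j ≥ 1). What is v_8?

381

C(9, 4) = 126, so v_8 = 381.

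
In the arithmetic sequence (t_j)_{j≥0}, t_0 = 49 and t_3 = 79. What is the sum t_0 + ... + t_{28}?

5481

Common difference d = (79 - 49) / (3 - 0) = 10.
t_j = 49 + (j - 0)·10.
t_{28} = 329; S = 29·(49 + 329)/2 = 5481.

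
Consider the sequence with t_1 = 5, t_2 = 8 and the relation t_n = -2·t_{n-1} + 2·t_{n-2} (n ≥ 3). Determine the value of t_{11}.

Applying the relation repeatedly:
t_3 = -6  t_4 = 28  t_5 = -68  t_6 = 192  t_7 = -520  t_8 = 1424  t_9 = -3888  t_{10} = 10624  t_{11} = -29024.

-29024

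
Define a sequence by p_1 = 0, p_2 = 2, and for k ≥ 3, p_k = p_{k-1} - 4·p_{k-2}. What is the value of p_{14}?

-8374

Compute successive terms:
p_3 = 2  p_4 = -6  p_5 = -14  …  p_{11} = 610  p_{12} = 1978  p_{13} = -462  p_{14} = -8374.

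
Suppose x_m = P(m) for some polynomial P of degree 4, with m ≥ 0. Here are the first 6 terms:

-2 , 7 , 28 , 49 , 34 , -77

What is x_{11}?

1st diffs: 9, 21, 21, -15, -111.
2nd diffs: 12, 0, -36, -96.
3rd diffs: -12, -36, -60.
4th diffs: -24, -24 (constant).
So x_m = -m^4 + 4m^3 + m^2 + 5m - 2.
Evaluating at m = 11 gives x_{11} = -9143.

-9143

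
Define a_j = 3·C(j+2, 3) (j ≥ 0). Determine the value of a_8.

360

C(10, 3) = 120, so a_8 = 360.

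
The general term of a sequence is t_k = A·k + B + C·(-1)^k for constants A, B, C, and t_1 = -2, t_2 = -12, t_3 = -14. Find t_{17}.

-98

The three given values yield: A + B - C = -2; 2A + B + C = -12; 3A + B - C = -14.
Subtracting the first from the second: A + 2C = -10.
Subtracting the second from the third: A - 2C = -2.
Solving: C = -2, A = -6, then B = 2.
Hence t_{17} = -6·17 + 2 + (-2)·(-1) = -98.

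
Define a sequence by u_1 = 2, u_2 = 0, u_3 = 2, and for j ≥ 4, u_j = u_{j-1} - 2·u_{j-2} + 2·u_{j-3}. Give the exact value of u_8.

18

Applying the relation repeatedly:
u_4 = 6, u_5 = 2, u_6 = -6, u_7 = 2, u_8 = 18.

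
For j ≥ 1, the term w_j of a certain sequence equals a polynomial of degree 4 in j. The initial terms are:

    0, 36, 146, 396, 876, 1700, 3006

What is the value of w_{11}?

1st diffs: 36, 110, 250, 480, 824, 1306.
2nd diffs: 74, 140, 230, 344, 482.
3rd diffs: 66, 90, 114, 138.
4th diffs: 24, 24, 24 (constant).
Newton forward-difference form: w_j = 36·C(j-1,1) + 74·C(j-1,2) + 66·C(j-1,3) + 24·C(j-1,4).
At j = 11: j-1 = 10, so w_{11} = 360 + 3330 + 7920 + 5040 = 16650.

16650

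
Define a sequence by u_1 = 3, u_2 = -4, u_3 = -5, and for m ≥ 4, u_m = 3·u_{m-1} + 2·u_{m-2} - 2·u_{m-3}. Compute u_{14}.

Applying the relation repeatedly:
u_4 = -29; u_5 = -89; u_6 = -315; …; u_{11} = -145049; u_{12} = -495239; u_{13} = -1690841; u_{14} = -5772903.

-5772903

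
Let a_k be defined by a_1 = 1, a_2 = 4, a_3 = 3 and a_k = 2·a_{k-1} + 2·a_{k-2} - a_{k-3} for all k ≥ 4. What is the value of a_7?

201

a_4 = 13;  a_5 = 28;  a_6 = 79;  a_7 = 201.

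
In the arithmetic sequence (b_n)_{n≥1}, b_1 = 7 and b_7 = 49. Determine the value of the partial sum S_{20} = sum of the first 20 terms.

1470

Common difference d = (49 - 7) / (7 - 1) = 7.
b_n = 7 + (n - 1)·7.
b_{20} = 140; S = 20·(7 + 140)/2 = 1470.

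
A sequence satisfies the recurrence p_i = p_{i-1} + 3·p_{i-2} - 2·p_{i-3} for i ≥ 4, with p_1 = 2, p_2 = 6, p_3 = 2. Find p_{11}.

Compute successive terms:
p_4 = 16;  p_5 = 10;  p_6 = 54;  p_7 = 52;  p_8 = 194;  p_9 = 242;  p_{10} = 720;  p_{11} = 1058.

1058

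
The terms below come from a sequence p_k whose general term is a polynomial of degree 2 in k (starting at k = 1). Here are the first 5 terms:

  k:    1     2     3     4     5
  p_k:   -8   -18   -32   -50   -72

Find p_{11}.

1st diffs: -10, -14, -18, -22.
2nd diffs: -4, -4, -4 (constant).
Newton forward-difference form: p_k = -8 + (-10)·C(k-1,1) + (-4)·C(k-1,2).
At k = 11: k-1 = 10, so p_{11} = -8 - 100 - 180 = -288.

-288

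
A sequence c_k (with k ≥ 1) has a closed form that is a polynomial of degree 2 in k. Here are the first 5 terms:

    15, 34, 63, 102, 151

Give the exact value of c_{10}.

546

1st diffs: 19, 29, 39, 49.
2nd diffs: 10, 10, 10 (constant).
So c_k = 5k^2 + 4k + 6.
Evaluating at k = 10 gives c_{10} = 546.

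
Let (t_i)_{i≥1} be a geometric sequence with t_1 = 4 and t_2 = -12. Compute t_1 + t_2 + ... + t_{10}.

-59048

Common ratio r = -3.
t_i = 4·(-3)^(i-1).
S = 4·((-3)^10 - 1)/(-3 - 1) = 4·(59049 - 1)/(-4) = -59048.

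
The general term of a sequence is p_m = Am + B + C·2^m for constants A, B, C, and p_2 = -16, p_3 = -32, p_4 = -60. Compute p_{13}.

-24624

The three given values yield: 2A + B + 4C = -16; 3A + B + 8C = -32; 4A + B + 16C = -60.
Subtracting the first from the second: A + 4C = -16.
Subtracting the second from the third: A + 8C = -28.
Solving: C = -3, A = -4, then B = 4.
So p_m = -4·m + 4 + (-3)·2^m; at m=13 this is -24624.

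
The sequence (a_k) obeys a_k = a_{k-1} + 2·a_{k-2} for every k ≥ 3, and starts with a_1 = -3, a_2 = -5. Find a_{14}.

Iterate the recurrence:
a_3 = -11;  a_4 = -21;  a_5 = -43;  …;  a_{11} = -2731;  a_{12} = -5461;  a_{13} = -10923;  a_{14} = -21845.
(Characteristic roots are 2 and -1.)

-21845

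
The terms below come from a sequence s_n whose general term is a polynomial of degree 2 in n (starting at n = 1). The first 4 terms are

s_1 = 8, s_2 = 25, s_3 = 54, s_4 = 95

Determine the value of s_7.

1st diffs: 17, 29, 41.
2nd diffs: 12, 12 (constant).
Newton forward-difference form: s_n = 8 + 17·C(n-1,1) + 12·C(n-1,2).
At n = 7: n-1 = 6, so s_7 = 8 + 102 + 180 = 290.

290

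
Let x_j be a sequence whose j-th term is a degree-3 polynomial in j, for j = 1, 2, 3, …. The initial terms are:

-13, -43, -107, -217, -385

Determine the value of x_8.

1st diffs: -30, -64, -110, -168.
2nd diffs: -34, -46, -58.
3rd diffs: -12, -12 (constant).
Newton forward-difference form: x_j = -13 + (-30)·C(j-1,1) + (-34)·C(j-1,2) + (-12)·C(j-1,3).
At j = 8: j-1 = 7, so x_8 = -13 - 210 - 714 - 420 = -1357.

-1357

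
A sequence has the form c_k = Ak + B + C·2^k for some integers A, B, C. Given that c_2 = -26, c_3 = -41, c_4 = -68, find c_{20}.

-3145796

At k = 2, 3, 4: 2A + B + 4C = -26; 3A + B + 8C = -41; 4A + B + 16C = -68.
Subtracting the first from the second: A + 4C = -15.
Subtracting the second from the third: A + 8C = -27.
Solving: C = -3, A = -3, then B = -8.
So c_k = -3·k + (-8) + (-3)·2^k; at k=20 this is -3145796.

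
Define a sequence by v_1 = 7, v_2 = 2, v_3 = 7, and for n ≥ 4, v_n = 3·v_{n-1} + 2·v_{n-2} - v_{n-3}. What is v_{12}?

411858

Iterate the recurrence:
v_4 = 18;  v_5 = 66;  v_6 = 227;  v_7 = 795;  v_8 = 2773;  v_9 = 9682;  v_{10} = 33797;  v_{11} = 117982;  v_{12} = 411858.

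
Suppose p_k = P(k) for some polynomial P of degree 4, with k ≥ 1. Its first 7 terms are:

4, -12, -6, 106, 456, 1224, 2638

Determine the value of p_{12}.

30738

1st diffs: -16, 6, 112, 350, 768, 1414.
2nd diffs: 22, 106, 238, 418, 646.
3rd diffs: 84, 132, 180, 228.
4th diffs: 48, 48, 48 (constant).
So p_k = 2k^4 - 6k^3 - 3k^2 + 5k + 6.
Evaluating at k = 12 gives p_{12} = 30738.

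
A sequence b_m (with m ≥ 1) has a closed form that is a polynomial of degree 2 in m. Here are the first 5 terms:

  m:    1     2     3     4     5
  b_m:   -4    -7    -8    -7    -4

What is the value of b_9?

1st diffs: -3, -1, 1, 3.
2nd diffs: 2, 2, 2 (constant).
Newton forward-difference form: b_m = -4 + (-3)·C(m-1,1) + 2·C(m-1,2).
At m = 9: m-1 = 8, so b_9 = -4 - 24 + 56 = 28.

28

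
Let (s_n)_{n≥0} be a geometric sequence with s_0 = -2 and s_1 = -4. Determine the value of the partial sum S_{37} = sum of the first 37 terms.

Common ratio r = 2.
s_n = (-2)·2^(n-0).
S = (-2)·(2^37 - 1)/(2 - 1) = (-2)·(137438953472 - 1)/(1) = -274877906942.

-274877906942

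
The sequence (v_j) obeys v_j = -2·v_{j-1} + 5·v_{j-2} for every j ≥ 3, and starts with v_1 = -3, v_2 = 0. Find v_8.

v_3 = -15;  v_4 = 30;  v_5 = -135;  v_6 = 420;  v_7 = -1515;  v_8 = 5130.

5130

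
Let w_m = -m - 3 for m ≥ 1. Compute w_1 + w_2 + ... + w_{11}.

Over m = 1..11: Σm = 66.
Total = (-1)·66 + (-3)·11 = -99.

-99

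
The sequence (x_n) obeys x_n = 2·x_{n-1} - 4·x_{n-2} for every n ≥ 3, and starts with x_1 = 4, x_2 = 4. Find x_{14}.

x_3 = -8  x_4 = -32  x_5 = -32  …  x_{11} = -2048  x_{12} = 4096  x_{13} = 16384  x_{14} = 16384.

16384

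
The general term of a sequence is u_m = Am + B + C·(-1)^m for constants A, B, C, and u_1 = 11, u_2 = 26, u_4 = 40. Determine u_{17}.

At m = 1, 2, 4: A + B - C = 11; 2A + B + C = 26; 4A + B + C = 40.
Subtracting the first from the second: A + 2C = 15.
Subtracting the second from the third: 2A = 14.
Solving: C = 4, A = 7, then B = 8.
Hence u_{17} = 7·17 + 8 + 4·(-1) = 123.

123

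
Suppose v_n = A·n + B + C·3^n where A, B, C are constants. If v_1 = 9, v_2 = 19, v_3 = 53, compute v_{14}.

Plug in n = 1, 2, 3: A + B + 3C = 9; 2A + B + 9C = 19; 3A + B + 27C = 53.
Subtracting the first from the second: A + 6C = 10.
Subtracting the second from the third: A + 18C = 34.
Solving: C = 2, A = -2, then B = 5.
Hence v_{14} = -2·14 + 5 + 2·4782969 = 9565915.

9565915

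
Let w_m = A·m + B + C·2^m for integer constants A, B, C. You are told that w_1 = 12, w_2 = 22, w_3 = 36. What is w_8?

562

At m = 1, 2, 3: A + B + 2C = 12; 2A + B + 4C = 22; 3A + B + 8C = 36.
Subtracting the first from the second: A + 2C = 10.
Subtracting the second from the third: A + 4C = 14.
Solving: C = 2, A = 6, then B = 2.
So w_m = 6·m + 2 + 2·2^m; at m=8 this is 562.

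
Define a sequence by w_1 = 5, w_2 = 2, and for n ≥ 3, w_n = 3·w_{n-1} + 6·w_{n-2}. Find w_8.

Iterate the recurrence:
w_3 = 36  w_4 = 120  w_5 = 576  w_6 = 2448  w_7 = 10800  w_8 = 47088.

47088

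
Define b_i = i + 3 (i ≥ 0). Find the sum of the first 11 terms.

88

Over i = 0..10: Σi = 55.
Total = (1)·55 + (3)·11 = 88.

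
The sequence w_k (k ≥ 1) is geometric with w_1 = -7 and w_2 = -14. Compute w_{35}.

-120259084288

Common ratio r = 2.
w_k = (-7)·2^(k-1).
w_{35} = (-7)·2^34 = -120259084288.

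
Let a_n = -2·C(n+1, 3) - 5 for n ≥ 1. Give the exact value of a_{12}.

C(13, 3) = 286, so a_{12} = -577.

-577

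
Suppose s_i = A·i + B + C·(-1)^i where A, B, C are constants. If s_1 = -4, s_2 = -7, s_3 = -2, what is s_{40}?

31

At i = 1, 2, 3: A + B - C = -4; 2A + B + C = -7; 3A + B - C = -2.
Subtracting the first from the second: A + 2C = -3.
Subtracting the second from the third: A - 2C = 5.
Solving: C = -2, A = 1, then B = -7.
Therefore s_{40} = 40 + (-7) + (-2)·1 = 31.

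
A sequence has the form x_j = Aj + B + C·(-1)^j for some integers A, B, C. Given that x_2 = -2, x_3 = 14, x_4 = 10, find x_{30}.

166

Plug in j = 2, 3, 4: 2A + B + C = -2; 3A + B - C = 14; 4A + B + C = 10.
Subtracting the first from the second: A - 2C = 16.
Subtracting the second from the third: A + 2C = -4.
Solving: C = -5, A = 6, then B = -9.
Therefore x_{30} = 180 + (-9) + (-5)·1 = 166.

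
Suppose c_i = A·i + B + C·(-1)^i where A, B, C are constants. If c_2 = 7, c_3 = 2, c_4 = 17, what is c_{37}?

At i = 2, 3, 4: 2A + B + C = 7; 3A + B - C = 2; 4A + B + C = 17.
Subtracting the first from the second: A - 2C = -5.
Subtracting the second from the third: A + 2C = 15.
Solving: C = 5, A = 5, then B = -8.
So c_i = 5·i + (-8) + 5·(-1)^i; at i=37 this is 172.

172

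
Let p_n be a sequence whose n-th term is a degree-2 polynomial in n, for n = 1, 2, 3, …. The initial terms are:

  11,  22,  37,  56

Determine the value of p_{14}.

1st diffs: 11, 15, 19.
2nd diffs: 4, 4 (constant).
Newton forward-difference form: p_n = 11 + 11·C(n-1,1) + 4·C(n-1,2).
At n = 14: n-1 = 13, so p_{14} = 11 + 143 + 312 = 466.

466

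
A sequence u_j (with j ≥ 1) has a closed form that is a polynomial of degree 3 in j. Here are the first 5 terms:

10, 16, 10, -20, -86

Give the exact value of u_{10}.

1st diffs: 6, -6, -30, -66.
2nd diffs: -12, -24, -36.
3rd diffs: -12, -12 (constant).
Newton forward-difference form: u_j = 10 + 6·C(j-1,1) + (-12)·C(j-1,2) + (-12)·C(j-1,3).
At j = 10: j-1 = 9, so u_{10} = 10 + 54 - 432 - 1008 = -1376.

-1376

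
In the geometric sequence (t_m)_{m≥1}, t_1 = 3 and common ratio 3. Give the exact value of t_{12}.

t_m = 3·3^(m-1).
t_{12} = 3·3^11 = 531441.

531441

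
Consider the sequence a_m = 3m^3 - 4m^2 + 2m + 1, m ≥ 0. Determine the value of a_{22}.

30053

a_{22} = 3·22^3 - 4·22^2 + 2·22 + 1 = 30053.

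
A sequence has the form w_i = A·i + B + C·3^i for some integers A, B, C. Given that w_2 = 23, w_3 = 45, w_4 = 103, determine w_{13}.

At i = 2, 3, 4: 2A + B + 9C = 23; 3A + B + 27C = 45; 4A + B + 81C = 103.
Subtracting the first from the second: A + 18C = 22.
Subtracting the second from the third: A + 54C = 58.
Solving: C = 1, A = 4, then B = 6.
Hence w_{13} = 4·13 + 6 + 1·1594323 = 1594381.

1594381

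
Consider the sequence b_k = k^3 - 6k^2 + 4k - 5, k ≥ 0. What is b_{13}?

b_{13} = 1·13^3 - 6·13^2 + 4·13 - 5 = 1230.

1230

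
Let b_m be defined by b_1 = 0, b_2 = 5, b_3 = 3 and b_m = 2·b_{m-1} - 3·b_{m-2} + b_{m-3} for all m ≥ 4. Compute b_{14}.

Iterate the recurrence:
b_4 = -9  b_5 = -22  b_6 = -14  …  b_{11} = -277  b_{12} = -214  b_{13} = 308  b_{14} = 981.

981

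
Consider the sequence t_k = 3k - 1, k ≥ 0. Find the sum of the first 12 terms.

Over k = 0..11: Σk = 66.
Total = (3)·66 + (-1)·12 = 186.

186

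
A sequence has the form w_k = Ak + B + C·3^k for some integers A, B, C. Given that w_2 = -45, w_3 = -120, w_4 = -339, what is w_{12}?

-2125803

Write the equations: 2A + B + 9C = -45; 3A + B + 27C = -120; 4A + B + 81C = -339.
Subtracting the first from the second: A + 18C = -75.
Subtracting the second from the third: A + 54C = -219.
Solving: C = -4, A = -3, then B = -3.
So w_k = -3·k + (-3) + (-4)·3^k; at k=12 this is -2125803.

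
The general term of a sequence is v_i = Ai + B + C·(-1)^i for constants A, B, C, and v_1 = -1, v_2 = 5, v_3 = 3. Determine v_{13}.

Plug in i = 1, 2, 3: A + B - C = -1; 2A + B + C = 5; 3A + B - C = 3.
Subtracting the first from the second: A + 2C = 6.
Subtracting the second from the third: A - 2C = -2.
Solving: C = 2, A = 2, then B = -1.
So v_i = 2·i + (-1) + 2·(-1)^i; at i=13 this is 23.

23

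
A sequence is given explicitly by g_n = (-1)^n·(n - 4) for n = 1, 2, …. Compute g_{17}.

(-1)^17 = -1; n - 4 at n=17 is 13; so g_{17} = -13.

-13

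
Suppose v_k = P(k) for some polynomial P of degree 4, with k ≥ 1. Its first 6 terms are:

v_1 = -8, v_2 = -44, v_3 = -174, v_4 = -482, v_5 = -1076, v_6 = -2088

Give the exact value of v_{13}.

-37004

1st diffs: -36, -130, -308, -594, -1012.
2nd diffs: -94, -178, -286, -418.
3rd diffs: -84, -108, -132.
4th diffs: -24, -24 (constant).
Newton forward-difference form: v_k = -8 + (-36)·C(k-1,1) + (-94)·C(k-1,2) + (-84)·C(k-1,3) + (-24)·C(k-1,4).
At k = 13: k-1 = 12, so v_{13} = -8 - 432 - 6204 - 18480 - 11880 = -37004.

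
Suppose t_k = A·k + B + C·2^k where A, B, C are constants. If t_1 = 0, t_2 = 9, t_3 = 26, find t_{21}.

8388620

At k = 1, 2, 3: A + B + 2C = 0; 2A + B + 4C = 9; 3A + B + 8C = 26.
Subtracting the first from the second: A + 2C = 9.
Subtracting the second from the third: A + 4C = 17.
Solving: C = 4, A = 1, then B = -9.
Hence t_{21} = 1·21 + (-9) + 4·2097152 = 8388620.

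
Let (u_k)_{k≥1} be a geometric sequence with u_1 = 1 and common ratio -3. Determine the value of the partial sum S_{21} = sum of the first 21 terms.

u_k = 1·(-3)^(k-1).
S = 1·((-3)^21 - 1)/(-3 - 1) = 1·(-10460353203 - 1)/(-4) = 2615088301.

2615088301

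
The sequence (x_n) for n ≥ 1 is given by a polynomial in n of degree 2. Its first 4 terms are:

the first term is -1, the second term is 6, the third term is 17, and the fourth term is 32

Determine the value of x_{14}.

402

1st diffs: 7, 11, 15.
2nd diffs: 4, 4 (constant).
Newton forward-difference form: x_n = -1 + 7·C(n-1,1) + 4·C(n-1,2).
At n = 14: n-1 = 13, so x_{14} = -1 + 91 + 312 = 402.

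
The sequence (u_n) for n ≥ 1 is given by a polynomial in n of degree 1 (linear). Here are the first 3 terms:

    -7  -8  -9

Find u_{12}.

1st diffs: -1, -1 (constant).
So u_n = -n - 6.
Evaluating at n = 12 gives u_{12} = -18.

-18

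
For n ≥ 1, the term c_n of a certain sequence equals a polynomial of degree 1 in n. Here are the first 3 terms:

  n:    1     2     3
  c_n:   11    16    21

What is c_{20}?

1st diffs: 5, 5 (constant).
So c_n = 5n + 6.
Evaluating at n = 20 gives c_{20} = 106.

106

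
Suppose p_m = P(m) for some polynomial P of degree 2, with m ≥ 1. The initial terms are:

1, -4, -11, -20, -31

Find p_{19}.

-395

1st diffs: -5, -7, -9, -11.
2nd diffs: -2, -2, -2 (constant).
So p_m = -m^2 - 2m + 4.
Evaluating at m = 19 gives p_{19} = -395.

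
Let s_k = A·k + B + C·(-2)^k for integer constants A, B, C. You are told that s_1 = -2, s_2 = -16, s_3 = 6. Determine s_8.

-532

Write the equations: A + B - 2C = -2; 2A + B + 4C = -16; 3A + B - 8C = 6.
Subtracting the first from the second: A + 6C = -14.
Subtracting the second from the third: A - 12C = 22.
Solving: C = -2, A = -2, then B = -4.
Hence s_8 = -2·8 + (-4) + (-2)·256 = -532.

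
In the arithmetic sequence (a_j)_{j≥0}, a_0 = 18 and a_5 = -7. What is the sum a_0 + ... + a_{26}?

-1269

Common difference d = (-7 - 18) / (5 - 0) = -5.
a_j = 18 + (j - 0)·(-5).
a_{26} = -112; S = 27·(18 + (-112))/2 = -1269.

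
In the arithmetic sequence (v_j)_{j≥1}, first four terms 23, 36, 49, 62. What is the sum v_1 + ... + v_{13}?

1313

Common difference d = 13.
v_j = 23 + (j - 1)·13.
v_{13} = 179; S = 13·(23 + 179)/2 = 1313.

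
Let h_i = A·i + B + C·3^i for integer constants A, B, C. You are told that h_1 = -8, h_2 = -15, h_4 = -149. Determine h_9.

-39328

Plug in i = 1, 2, 4: A + B + 3C = -8; 2A + B + 9C = -15; 4A + B + 81C = -149.
Subtracting the first from the second: A + 6C = -7.
Subtracting the second from the third: 2A + 72C = -134.
Solving: C = -2, A = 5, then B = -7.
Hence h_9 = 5·9 + (-7) + (-2)·19683 = -39328.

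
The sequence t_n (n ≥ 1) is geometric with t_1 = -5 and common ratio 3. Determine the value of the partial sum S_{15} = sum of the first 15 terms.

t_n = (-5)·3^(n-1).
S = (-5)·(3^15 - 1)/(3 - 1) = (-5)·(14348907 - 1)/(2) = -35872265.

-35872265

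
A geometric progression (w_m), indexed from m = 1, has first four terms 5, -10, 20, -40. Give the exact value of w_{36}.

Common ratio r = -2.
w_m = 5·(-2)^(m-1).
w_{36} = 5·(-2)^35 = -171798691840.

-171798691840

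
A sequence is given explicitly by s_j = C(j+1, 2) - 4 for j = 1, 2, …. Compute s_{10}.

C(11, 2) = 55, so s_{10} = 51.

51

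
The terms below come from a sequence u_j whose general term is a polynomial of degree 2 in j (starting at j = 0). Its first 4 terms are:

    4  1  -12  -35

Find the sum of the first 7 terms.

-385

1st diffs: -3, -13, -23.
2nd diffs: -10, -10 (constant).
So u_j = -5j^2 + 2j + 4.
Continuing: -68, -111, -164.
Summing j = 0..6 (7 terms) gives -385.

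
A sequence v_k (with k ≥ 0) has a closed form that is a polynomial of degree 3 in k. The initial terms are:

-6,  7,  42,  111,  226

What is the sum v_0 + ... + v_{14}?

1st diffs: 13, 35, 69, 115.
2nd diffs: 22, 34, 46.
3rd diffs: 12, 12 (constant).
Newton forward-difference form: v_k = -6 + 13·C(k,1) + 22·C(k,2) + 12·C(k,3).
Continuing: …, 399, 642, 967, 1386, …, v_{14} = 6546.
Summing k = 0..14 (15 terms) gives 27665.

27665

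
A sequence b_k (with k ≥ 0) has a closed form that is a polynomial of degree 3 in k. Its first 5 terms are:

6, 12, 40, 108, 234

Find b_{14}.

1st diffs: 6, 28, 68, 126.
2nd diffs: 22, 40, 58.
3rd diffs: 18, 18 (constant).
Newton forward-difference form: b_k = 6 + 6·C(k,1) + 22·C(k,2) + 18·C(k,3).
At k = 14: k = 14, so b_{14} = 6 + 84 + 2002 + 6552 = 8644.

8644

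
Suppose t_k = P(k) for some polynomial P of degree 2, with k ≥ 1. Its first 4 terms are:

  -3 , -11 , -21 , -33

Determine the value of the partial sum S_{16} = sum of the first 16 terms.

1st diffs: -8, -10, -12.
2nd diffs: -2, -2 (constant).
So t_k = -k^2 - 5k + 3.
Continuing: …, -47, -63, -81, -101, …, t_{16} = -333.
Summing k = 1..16 (16 terms) gives -2128.

-2128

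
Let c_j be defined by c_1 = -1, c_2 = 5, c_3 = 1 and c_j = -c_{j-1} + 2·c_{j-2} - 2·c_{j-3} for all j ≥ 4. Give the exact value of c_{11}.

Compute successive terms:
c_4 = 11;  c_5 = -19;  c_6 = 39;  c_7 = -99;  c_8 = 215;  c_9 = -491;  c_{10} = 1119;  c_{11} = -2531.

-2531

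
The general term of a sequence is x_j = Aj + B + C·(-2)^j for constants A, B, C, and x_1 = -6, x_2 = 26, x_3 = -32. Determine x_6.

Write the equations: A + B - 2C = -6; 2A + B + 4C = 26; 3A + B - 8C = -32.
Subtracting the first from the second: A + 6C = 32.
Subtracting the second from the third: A - 12C = -58.
Solving: C = 5, A = 2, then B = 2.
So x_j = 2·j + 2 + 5·(-2)^j; at j=6 this is 334.

334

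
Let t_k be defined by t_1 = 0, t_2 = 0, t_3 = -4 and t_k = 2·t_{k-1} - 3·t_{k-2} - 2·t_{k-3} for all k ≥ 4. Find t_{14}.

11160

Iterate the recurrence:
t_4 = -8; t_5 = -4; t_6 = 24; …; t_{11} = -1108; t_{12} = -168; t_{13} = 4220; t_{14} = 11160.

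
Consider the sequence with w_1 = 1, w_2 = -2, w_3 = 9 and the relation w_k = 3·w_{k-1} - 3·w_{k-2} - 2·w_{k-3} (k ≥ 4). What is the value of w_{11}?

Applying the relation repeatedly:
w_4 = 31; w_5 = 70; w_6 = 99; w_7 = 25; w_8 = -362; w_9 = -1359; w_{10} = -3041; w_{11} = -4322.

-4322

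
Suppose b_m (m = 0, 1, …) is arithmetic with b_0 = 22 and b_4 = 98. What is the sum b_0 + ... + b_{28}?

Common difference d = (98 - 22) / (4 - 0) = 19.
b_m = 22 + (m - 0)·19.
b_{28} = 554; S = 29·(22 + 554)/2 = 8352.

8352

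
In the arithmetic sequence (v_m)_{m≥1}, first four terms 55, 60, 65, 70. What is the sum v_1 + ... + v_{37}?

Common difference d = 5.
v_m = 55 + (m - 1)·5.
v_{37} = 235; S = 37·(55 + 235)/2 = 5365.

5365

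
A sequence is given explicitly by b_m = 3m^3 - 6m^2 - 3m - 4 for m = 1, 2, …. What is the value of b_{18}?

b_{18} = 3·18^3 - 6·18^2 - 3·18 - 4 = 15494.

15494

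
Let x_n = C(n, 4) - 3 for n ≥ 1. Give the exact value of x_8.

C(8, 4) = 70, so x_8 = 67.

67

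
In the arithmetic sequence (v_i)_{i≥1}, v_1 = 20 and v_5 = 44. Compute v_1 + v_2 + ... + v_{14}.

826

Common difference d = (44 - 20) / (5 - 1) = 6.
v_i = 20 + (i - 1)·6.
v_{14} = 98; S = 14·(20 + 98)/2 = 826.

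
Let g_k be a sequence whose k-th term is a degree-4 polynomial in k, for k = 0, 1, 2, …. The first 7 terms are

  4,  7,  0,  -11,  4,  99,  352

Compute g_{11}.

8397

1st diffs: 3, -7, -11, 15, 95, 253.
2nd diffs: -10, -4, 26, 80, 158.
3rd diffs: 6, 30, 54, 78.
4th diffs: 24, 24, 24 (constant).
So g_k = k^4 - 5k^3 + 3k^2 + 4k + 4.
Evaluating at k = 11 gives g_{11} = 8397.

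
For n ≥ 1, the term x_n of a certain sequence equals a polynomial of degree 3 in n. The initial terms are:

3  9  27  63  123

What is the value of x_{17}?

1st diffs: 6, 18, 36, 60.
2nd diffs: 12, 18, 24.
3rd diffs: 6, 6 (constant).
So x_n = n^3 - n + 3.
Evaluating at n = 17 gives x_{17} = 4899.

4899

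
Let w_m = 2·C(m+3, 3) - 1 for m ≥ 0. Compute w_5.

111

C(8, 3) = 56, so w_5 = 111.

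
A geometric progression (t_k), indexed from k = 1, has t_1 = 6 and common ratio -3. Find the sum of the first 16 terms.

-64570080

t_k = 6·(-3)^(k-1).
S = 6·((-3)^16 - 1)/(-3 - 1) = 6·(43046721 - 1)/(-4) = -64570080.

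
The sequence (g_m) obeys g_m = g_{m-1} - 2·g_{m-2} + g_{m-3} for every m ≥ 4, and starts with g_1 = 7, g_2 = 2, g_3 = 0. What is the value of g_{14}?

Compute successive terms:
g_4 = 3;  g_5 = 5;  g_6 = -1;  …;  g_{11} = -21;  g_{12} = -23;  g_{13} = 27;  g_{14} = 52.

52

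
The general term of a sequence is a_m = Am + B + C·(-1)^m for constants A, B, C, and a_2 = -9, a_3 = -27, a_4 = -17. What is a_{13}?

-67

Plug in m = 2, 3, 4: 2A + B + C = -9; 3A + B - C = -27; 4A + B + C = -17.
Subtracting the first from the second: A - 2C = -18.
Subtracting the second from the third: A + 2C = 10.
Solving: C = 7, A = -4, then B = -8.
Therefore a_{13} = -52 + (-8) + 7·(-1) = -67.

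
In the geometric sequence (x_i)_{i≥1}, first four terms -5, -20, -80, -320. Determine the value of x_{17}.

-21474836480

Common ratio r = 4.
x_i = (-5)·4^(i-1).
x_{17} = (-5)·4^16 = -21474836480.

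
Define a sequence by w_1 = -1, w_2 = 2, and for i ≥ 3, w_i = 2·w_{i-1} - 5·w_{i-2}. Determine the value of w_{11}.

Applying the relation repeatedly:
w_3 = 9, w_4 = 8, w_5 = -29, w_6 = -98, w_7 = -51, w_8 = 388, w_9 = 1031, w_{10} = 122, w_{11} = -4911.

-4911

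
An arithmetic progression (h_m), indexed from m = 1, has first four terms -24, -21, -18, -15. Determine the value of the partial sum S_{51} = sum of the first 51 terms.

Common difference d = 3.
h_m = -24 + (m - 1)·3.
h_{51} = 126; S = 51·(-24 + 126)/2 = 2601.

2601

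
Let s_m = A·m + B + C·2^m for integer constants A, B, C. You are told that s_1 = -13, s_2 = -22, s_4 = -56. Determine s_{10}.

-2102

Write the equations: A + B + 2C = -13; 2A + B + 4C = -22; 4A + B + 16C = -56.
Subtracting the first from the second: A + 2C = -9.
Subtracting the second from the third: 2A + 12C = -34.
Solving: C = -2, A = -5, then B = -4.
Hence s_{10} = -5·10 + (-4) + (-2)·1024 = -2102.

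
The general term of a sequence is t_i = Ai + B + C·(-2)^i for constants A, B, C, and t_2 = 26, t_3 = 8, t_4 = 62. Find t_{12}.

8270

At i = 2, 3, 4: 2A + B + 4C = 26; 3A + B - 8C = 8; 4A + B + 16C = 62.
Subtracting the first from the second: A - 12C = -18.
Subtracting the second from the third: A + 24C = 54.
Solving: C = 2, A = 6, then B = 6.
Therefore t_{12} = 72 + 6 + 2·4096 = 8270.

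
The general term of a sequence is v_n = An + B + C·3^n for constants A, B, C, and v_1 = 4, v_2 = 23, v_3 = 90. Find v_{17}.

The three given values yield: A + B + 3C = 4; 2A + B + 9C = 23; 3A + B + 27C = 90.
Subtracting the first from the second: A + 6C = 19.
Subtracting the second from the third: A + 18C = 67.
Solving: C = 4, A = -5, then B = -3.
So v_n = -5·n + (-3) + 4·3^n; at n=17 this is 516560564.

516560564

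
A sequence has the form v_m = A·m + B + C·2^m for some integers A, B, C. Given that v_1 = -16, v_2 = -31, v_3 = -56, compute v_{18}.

Write the equations: A + B + 2C = -16; 2A + B + 4C = -31; 3A + B + 8C = -56.
Subtracting the first from the second: A + 2C = -15.
Subtracting the second from the third: A + 4C = -25.
Solving: C = -5, A = -5, then B = -1.
Therefore v_{18} = -90 + (-1) + (-5)·262144 = -1310811.

-1310811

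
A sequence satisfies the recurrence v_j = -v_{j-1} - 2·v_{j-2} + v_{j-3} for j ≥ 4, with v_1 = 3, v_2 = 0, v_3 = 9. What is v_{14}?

Iterate the recurrence:
v_4 = -6, v_5 = -12, v_6 = 33, …, v_{11} = -300, v_{12} = 456, v_{13} = 129, v_{14} = -1341.

-1341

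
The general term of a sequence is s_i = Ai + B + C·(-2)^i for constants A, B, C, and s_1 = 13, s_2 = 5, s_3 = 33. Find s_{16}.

Write the equations: A + B - 2C = 13; 2A + B + 4C = 5; 3A + B - 8C = 33.
Subtracting the first from the second: A + 6C = -8.
Subtracting the second from the third: A - 12C = 28.
Solving: C = -2, A = 4, then B = 5.
So s_i = 4·i + 5 + (-2)·(-2)^i; at i=16 this is -131003.

-131003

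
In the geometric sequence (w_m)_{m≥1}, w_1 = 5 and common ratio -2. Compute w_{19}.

w_m = 5·(-2)^(m-1).
w_{19} = 5·(-2)^18 = 1310720.

1310720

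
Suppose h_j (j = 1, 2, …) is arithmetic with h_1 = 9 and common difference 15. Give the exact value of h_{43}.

h_j = 9 + (j - 1)·15.
h_{43} = 9 + 42·15 = 639.

639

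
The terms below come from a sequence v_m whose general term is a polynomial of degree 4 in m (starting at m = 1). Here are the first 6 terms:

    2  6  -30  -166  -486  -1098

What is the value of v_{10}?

-9466

1st diffs: 4, -36, -136, -320, -612.
2nd diffs: -40, -100, -184, -292.
3rd diffs: -60, -84, -108.
4th diffs: -24, -24 (constant).
So v_m = -m^4 + 5m^2 + 4m - 6.
Evaluating at m = 10 gives v_{10} = -9466.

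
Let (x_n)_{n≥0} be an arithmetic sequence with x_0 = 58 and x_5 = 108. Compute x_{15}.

Common difference d = (108 - 58) / (5 - 0) = 10.
x_n = 58 + (n - 0)·10.
x_{15} = 58 + 15·10 = 208.

208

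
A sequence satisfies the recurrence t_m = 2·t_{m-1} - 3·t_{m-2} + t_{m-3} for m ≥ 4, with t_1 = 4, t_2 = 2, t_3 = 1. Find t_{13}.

Iterate the recurrence:
t_4 = 0, t_5 = -1, t_6 = -1, t_7 = 1, t_8 = 4, t_9 = 4, t_{10} = -3, t_{11} = -14, t_{12} = -15, t_{13} = 9.

9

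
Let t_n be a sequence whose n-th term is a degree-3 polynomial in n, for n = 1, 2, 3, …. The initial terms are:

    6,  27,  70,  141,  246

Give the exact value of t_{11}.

1st diffs: 21, 43, 71, 105.
2nd diffs: 22, 28, 34.
3rd diffs: 6, 6 (constant).
Newton forward-difference form: t_n = 6 + 21·C(n-1,1) + 22·C(n-1,2) + 6·C(n-1,3).
At n = 11: n-1 = 10, so t_{11} = 6 + 210 + 990 + 720 = 1926.

1926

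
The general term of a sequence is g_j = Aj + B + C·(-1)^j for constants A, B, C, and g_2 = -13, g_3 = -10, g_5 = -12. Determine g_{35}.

Plug in j = 2, 3, 5: 2A + B + C = -13; 3A + B - C = -10; 5A + B - C = -12.
Subtracting the first from the second: A - 2C = 3.
Subtracting the second from the third: 2A = -2.
Solving: C = -2, A = -1, then B = -9.
Hence g_{35} = -1·35 + (-9) + (-2)·(-1) = -42.

-42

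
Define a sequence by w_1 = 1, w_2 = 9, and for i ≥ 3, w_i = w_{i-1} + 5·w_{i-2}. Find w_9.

Iterate the recurrence:
w_3 = 14;  w_4 = 59;  w_5 = 129;  w_6 = 424;  w_7 = 1069;  w_8 = 3189;  w_9 = 8534.

8534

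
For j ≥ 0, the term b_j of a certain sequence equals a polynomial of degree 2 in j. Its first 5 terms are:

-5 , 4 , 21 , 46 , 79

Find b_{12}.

631

1st diffs: 9, 17, 25, 33.
2nd diffs: 8, 8, 8 (constant).
Newton forward-difference form: b_j = -5 + 9·C(j,1) + 8·C(j,2).
At j = 12: j = 12, so b_{12} = -5 + 108 + 528 = 631.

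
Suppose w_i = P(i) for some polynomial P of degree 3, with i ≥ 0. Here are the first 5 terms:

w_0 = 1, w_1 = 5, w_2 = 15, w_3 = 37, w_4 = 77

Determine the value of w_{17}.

1st diffs: 4, 10, 22, 40.
2nd diffs: 6, 12, 18.
3rd diffs: 6, 6 (constant).
So w_i = i^3 + 3i + 1.
Evaluating at i = 17 gives w_{17} = 4965.

4965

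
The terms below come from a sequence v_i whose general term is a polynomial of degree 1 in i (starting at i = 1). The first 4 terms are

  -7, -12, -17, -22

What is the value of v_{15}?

-77

1st diffs: -5, -5, -5 (constant).
So v_i = -5i - 2.
Evaluating at i = 15 gives v_{15} = -77.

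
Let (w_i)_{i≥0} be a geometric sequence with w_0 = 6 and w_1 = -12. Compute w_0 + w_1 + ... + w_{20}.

Common ratio r = -2.
w_i = 6·(-2)^(i-0).
S = 6·((-2)^21 - 1)/(-2 - 1) = 6·(-2097152 - 1)/(-3) = 4194306.

4194306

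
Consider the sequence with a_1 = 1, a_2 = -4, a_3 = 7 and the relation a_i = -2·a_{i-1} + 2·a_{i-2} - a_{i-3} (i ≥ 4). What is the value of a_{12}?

-93293

Step forward from the initial values:
a_4 = -23  a_5 = 64  a_6 = -181  a_7 = 513  a_8 = -1452  a_9 = 4111  a_{10} = -11639  a_{11} = 32952  a_{12} = -93293.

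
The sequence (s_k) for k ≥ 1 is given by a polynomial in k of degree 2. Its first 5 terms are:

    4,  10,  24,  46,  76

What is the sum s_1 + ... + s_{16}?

5264

1st diffs: 6, 14, 22, 30.
2nd diffs: 8, 8, 8 (constant).
Newton forward-difference form: s_k = 4 + 6·C(k-1,1) + 8·C(k-1,2).
Continuing: …, 114, 160, 214, 276, …, s_{16} = 934.
Summing k = 1..16 (16 terms) gives 5264.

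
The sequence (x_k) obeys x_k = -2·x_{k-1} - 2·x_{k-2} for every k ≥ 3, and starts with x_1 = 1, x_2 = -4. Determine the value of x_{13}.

-64

Applying the relation repeatedly:
x_3 = 6  x_4 = -4  x_5 = -4  …  x_{10} = -64  x_{11} = 96  x_{12} = -64  x_{13} = -64.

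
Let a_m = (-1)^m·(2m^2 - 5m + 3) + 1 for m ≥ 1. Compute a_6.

46

(-1)^6 = 1; 2m^2 - 5m + 3 at m=6 is 45; so a_6 = 46.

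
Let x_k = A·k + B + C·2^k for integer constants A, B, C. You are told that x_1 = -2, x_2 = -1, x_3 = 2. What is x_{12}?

4081

At k = 1, 2, 3: A + B + 2C = -2; 2A + B + 4C = -1; 3A + B + 8C = 2.
Subtracting the first from the second: A + 2C = 1.
Subtracting the second from the third: A + 4C = 3.
Solving: C = 1, A = -1, then B = -3.
So x_k = -1·k + (-3) + 1·2^k; at k=12 this is 4081.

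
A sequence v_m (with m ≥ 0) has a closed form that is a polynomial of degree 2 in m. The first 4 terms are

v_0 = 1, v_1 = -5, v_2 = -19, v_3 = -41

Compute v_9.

-341

1st diffs: -6, -14, -22.
2nd diffs: -8, -8 (constant).
Newton forward-difference form: v_m = 1 + (-6)·C(m,1) + (-8)·C(m,2).
At m = 9: m = 9, so v_9 = 1 - 54 - 288 = -341.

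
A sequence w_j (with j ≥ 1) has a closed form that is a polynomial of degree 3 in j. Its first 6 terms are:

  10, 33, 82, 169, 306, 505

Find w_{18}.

12097

1st diffs: 23, 49, 87, 137, 199.
2nd diffs: 26, 38, 50, 62.
3rd diffs: 12, 12, 12 (constant).
So w_j = 2j^3 + j^2 + 6j + 1.
Evaluating at j = 18 gives w_{18} = 12097.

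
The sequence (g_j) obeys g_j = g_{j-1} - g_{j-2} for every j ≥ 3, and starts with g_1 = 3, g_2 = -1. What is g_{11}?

1

g_3 = -4; g_4 = -3; g_5 = 1; g_6 = 4; g_7 = 3; g_8 = -1; g_9 = -4; g_{10} = -3; g_{11} = 1.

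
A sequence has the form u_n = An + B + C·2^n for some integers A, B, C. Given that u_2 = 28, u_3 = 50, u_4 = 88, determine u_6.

292

Plug in n = 2, 3, 4: 2A + B + 4C = 28; 3A + B + 8C = 50; 4A + B + 16C = 88.
Subtracting the first from the second: A + 4C = 22.
Subtracting the second from the third: A + 8C = 38.
Solving: C = 4, A = 6, then B = 0.
So u_n = 6·n + 0 + 4·2^n; at n=6 this is 292.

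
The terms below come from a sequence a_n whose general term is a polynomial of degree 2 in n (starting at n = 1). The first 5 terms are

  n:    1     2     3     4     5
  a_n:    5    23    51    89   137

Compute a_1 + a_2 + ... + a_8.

1104

1st diffs: 18, 28, 38, 48.
2nd diffs: 10, 10, 10 (constant).
Newton forward-difference form: a_n = 5 + 18·C(n-1,1) + 10·C(n-1,2).
Continuing: 195, 263, 341.
Summing n = 1..8 (8 terms) gives 1104.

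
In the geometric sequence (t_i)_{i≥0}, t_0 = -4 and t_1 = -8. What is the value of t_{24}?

-67108864

Common ratio r = 2.
t_i = (-4)·2^(i-0).
t_{24} = (-4)·2^24 = -67108864.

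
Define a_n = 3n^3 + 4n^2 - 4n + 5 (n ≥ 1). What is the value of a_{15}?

10970

a_{15} = 3·15^3 + 4·15^2 - 4·15 + 5 = 10970.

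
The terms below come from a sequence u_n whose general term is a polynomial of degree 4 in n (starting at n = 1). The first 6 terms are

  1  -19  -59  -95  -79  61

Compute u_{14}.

1st diffs: -20, -40, -36, 16, 140.
2nd diffs: -20, 4, 52, 124.
3rd diffs: 24, 48, 72.
4th diffs: 24, 24 (constant).
Newton forward-difference form: u_n = 1 + (-20)·C(n-1,1) + (-20)·C(n-1,2) + 24·C(n-1,3) + 24·C(n-1,4).
At n = 14: n-1 = 13, so u_{14} = 1 - 260 - 1560 + 6864 + 17160 = 22205.

22205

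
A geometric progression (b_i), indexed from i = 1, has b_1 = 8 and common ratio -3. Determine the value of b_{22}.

b_i = 8·(-3)^(i-1).
b_{22} = 8·(-3)^21 = -83682825624.

-83682825624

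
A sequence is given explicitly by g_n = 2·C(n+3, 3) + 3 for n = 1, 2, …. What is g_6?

171

C(9, 3) = 84, so g_6 = 171.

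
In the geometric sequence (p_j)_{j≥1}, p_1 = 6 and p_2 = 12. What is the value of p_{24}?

Common ratio r = 2.
p_j = 6·2^(j-1).
p_{24} = 6·2^23 = 50331648.

50331648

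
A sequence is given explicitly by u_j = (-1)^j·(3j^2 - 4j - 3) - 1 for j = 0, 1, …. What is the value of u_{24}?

(-1)^24 = 1; 3j^2 - 4j - 3 at j=24 is 1629; so u_{24} = 1628.

1628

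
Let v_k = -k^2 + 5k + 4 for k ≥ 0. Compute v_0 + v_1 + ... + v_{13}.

Over k = 0..13: Σk = 91, Σk² = 819.
Total = (-1)·819 + (5)·91 + (4)·14 = -308.

-308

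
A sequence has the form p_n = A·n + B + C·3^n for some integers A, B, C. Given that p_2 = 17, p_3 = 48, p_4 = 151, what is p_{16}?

The three given values yield: 2A + B + 9C = 17; 3A + B + 27C = 48; 4A + B + 81C = 151.
Subtracting the first from the second: A + 18C = 31.
Subtracting the second from the third: A + 54C = 103.
Solving: C = 2, A = -5, then B = 9.
So p_n = -5·n + 9 + 2·3^n; at n=16 this is 86093371.

86093371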